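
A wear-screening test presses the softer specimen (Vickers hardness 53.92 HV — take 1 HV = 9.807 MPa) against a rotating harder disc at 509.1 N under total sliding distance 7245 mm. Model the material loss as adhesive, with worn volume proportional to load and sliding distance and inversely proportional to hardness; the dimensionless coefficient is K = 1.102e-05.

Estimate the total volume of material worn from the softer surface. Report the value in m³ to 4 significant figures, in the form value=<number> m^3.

Intermediate values are displayed rounded — every step holds full precision; rounded just once: 4 significant figures.
Total distance L = 7245 mm = 7.245 m.
Hardness H = 53.92 HV × 9.807 MPa/HV = 528.8 MPa = 5.288e+08 Pa.
As SI base values: W = 509.1 N, H = 5.288e+08 Pa, K = 1.102e-05.
Archard relation: V = K·W·L/H = 1.102e-05 · 509.1 · 7.245 / 5.288e+08 = 7.687e-11 m³.

value=7.687e-11 m^3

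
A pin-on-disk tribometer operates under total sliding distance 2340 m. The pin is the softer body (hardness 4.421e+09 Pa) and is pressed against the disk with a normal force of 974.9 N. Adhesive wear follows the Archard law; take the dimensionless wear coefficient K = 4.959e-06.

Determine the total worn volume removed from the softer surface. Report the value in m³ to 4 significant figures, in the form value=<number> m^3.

Intermediates are printed rounded, and all working math carries exact precision, and one last rounding: four significant digits.
Collected in SI base units: W = 974.9 N, H = 4.421e+09 Pa, K = 4.959e-06.
By Archard's law, V = K·W·L/H = 4.959e-06 · 974.9 · 2340 / 4.421e+09 = 2.559e-09 m³.

value=2.559e-09 m^3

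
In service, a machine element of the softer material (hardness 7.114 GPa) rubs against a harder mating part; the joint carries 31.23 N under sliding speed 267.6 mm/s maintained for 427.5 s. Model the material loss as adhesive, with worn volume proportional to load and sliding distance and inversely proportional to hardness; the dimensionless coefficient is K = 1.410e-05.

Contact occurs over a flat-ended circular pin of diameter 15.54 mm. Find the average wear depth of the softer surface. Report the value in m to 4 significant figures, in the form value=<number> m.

The algebra keeps full float precision. Intermediate values are displayed rounded, and a single final rounding: four significant digits.
Convert: Sliding speed v = 267.6 mm/s = 0.2676 m/s. Distance L = v·t = 0.2676 m/s × 427.5 s = 114.4 m.
Convert: Hardness H = 7.114 GPa = 7.114e+09 Pa.
Convert: Pin diameter d = 15.54 mm = 0.01554 m. Contact area A = π·d²/4 = π·(0.01554 m)²/4 = 1.897e-04 m².
Expressed in SI base units: W = 31.23 N, H = 7.114e+09 Pa, K = 1.410e-05.
Wear volume V = K·W·L/H = 1.410e-05 · 31.23 · 114.4 / 7.114e+09 = 7.081e-12 m³.
Mean wear depth h = V/A = 7.081e-12 / 1.897e-04 = 3.733e-08 m.

value=3.733e-08 m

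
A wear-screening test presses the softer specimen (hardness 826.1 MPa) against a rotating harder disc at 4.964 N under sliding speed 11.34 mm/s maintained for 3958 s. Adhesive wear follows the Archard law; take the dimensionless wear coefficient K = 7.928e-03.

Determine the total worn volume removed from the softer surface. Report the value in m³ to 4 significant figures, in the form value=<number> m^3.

Intermediates are displayed rounded. Every step holds full precision — one final rounding to 4 significant digits.
Convert: Sliding speed v = 11.34 mm/s = 0.01134 m/s. Sliding distance L = v·t = 0.01134 m/s × 3958 s = 44.88 m.
Convert: Hardness H = 826.1 MPa = 8.261e+08 Pa.
Expressed in SI base units: W = 4.964 N, H = 8.261e+08 Pa, K = 7.928e-03.
Worn volume V = K·W·L/H = 7.928e-03 · 4.964 · 44.88 / 8.261e+08 = 2.138e-09 m³.

value=2.138e-09 m^3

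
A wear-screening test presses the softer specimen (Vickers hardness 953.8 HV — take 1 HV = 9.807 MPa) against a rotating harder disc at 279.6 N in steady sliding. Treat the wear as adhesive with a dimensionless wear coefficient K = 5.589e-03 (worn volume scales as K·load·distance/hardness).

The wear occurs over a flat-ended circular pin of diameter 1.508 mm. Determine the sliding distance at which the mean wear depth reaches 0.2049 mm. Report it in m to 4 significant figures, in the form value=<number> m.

value=2.191 m

Intermediates appear rounded, and all working math keeps full precision, and rounded once at the end to 4 significant digits.
Hardness H = 953.8 HV × 9.807 MPa/HV = 9354 MPa = 9.354e+09 Pa.
Pin diameter d = 1.508 mm = 0.001508 m. Contact area A = π·d²/4 = π·(0.001508 m)²/4 = 1.786e-06 m².
Depth limit h_lim = 0.2049 mm = 2.049e-04 m.
As SI base values: W = 279.6 N, H = 9.354e+09 Pa, K = 5.589e-03.
Permissible volume V_lim = h_lim·A = 2.049e-04 · 1.786e-06 = 3.660e-10 m³.
Sliding life L = V_lim·H/(K·W) = 3.660e-10 · 9.354e+09 / (5.589e-03 · 279.6) = 2.191 m.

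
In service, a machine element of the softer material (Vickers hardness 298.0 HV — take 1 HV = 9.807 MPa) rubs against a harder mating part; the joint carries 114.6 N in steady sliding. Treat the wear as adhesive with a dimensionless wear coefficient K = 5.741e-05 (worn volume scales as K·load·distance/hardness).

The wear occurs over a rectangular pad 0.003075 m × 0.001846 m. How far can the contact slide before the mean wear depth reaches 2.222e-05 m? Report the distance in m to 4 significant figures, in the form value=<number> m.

All working math holds exact precision; displayed values are rounded, and rounded once at the end to 4 significant digits.
Convert: Hardness H = 298.0 HV × 9.807 MPa/HV = 2922 MPa = 2.922e+09 Pa.
Convert: Contact area A = 0.003075 m × 0.001846 m = 5.676e-06 m².
In SI base units: W = 114.6 N, H = 2.922e+09 Pa, K = 5.741e-05.
Allowed volume V_lim = h_lim·A = 2.222e-05 · 5.676e-06 = 1.261e-10 m³.
Sliding life L = V_lim·H/(K·W) = 1.261e-10 · 2.922e+09 / (5.741e-05 · 114.6) = 56.03 m.

value=56.03 m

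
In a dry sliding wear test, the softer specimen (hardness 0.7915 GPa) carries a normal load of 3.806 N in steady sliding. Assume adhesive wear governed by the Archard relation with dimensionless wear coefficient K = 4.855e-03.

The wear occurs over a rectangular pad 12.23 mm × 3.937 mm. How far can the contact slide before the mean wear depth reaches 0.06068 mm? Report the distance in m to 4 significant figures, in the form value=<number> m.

Every step maintains full precision. Printed values are rounded. Rounded just once, at four significant digits.
Convert: Hardness H = 0.7915 GPa = 7.915e+08 Pa.
Convert: Pad sides 12.23 mm × 3.937 mm = 0.01223 m × 0.003937 m. Contact area A = 0.01223 m × 0.003937 m = 4.815e-05 m².
Convert: Depth limit h_lim = 0.06068 mm = 6.068e-05 m.
SI base units throughout: W = 3.806 N, H = 7.915e+08 Pa, K = 4.855e-03.
Volume at the limit: V_lim = h_lim·A = 6.068e-05 · 4.815e-05 = 2.922e-09 m³.
Thus life L = V_lim·H/(K·W) = 2.922e-09 · 7.915e+08 / (4.855e-03 · 3.806) = 125.1 m.

value=125.1 m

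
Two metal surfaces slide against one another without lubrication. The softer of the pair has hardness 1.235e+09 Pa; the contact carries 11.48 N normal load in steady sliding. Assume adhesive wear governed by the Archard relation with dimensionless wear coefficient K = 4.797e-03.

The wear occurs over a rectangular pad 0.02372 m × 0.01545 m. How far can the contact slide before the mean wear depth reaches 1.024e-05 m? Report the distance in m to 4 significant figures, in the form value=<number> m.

The intermediates appear rounded. The computation keeps full float precision; rounded once at the end: four significant figures.
Contact area A = 0.02372 m × 0.01545 m = 3.665e-04 m².
Collected in SI base units: W = 11.48 N, H = 1.235e+09 Pa, K = 4.797e-03.
At the depth limit, V_lim = h_lim·A = 1.024e-05 · 3.665e-04 = 3.753e-09 m³.
Inverting, life L = V_lim·H/(K·W) = 3.753e-09 · 1.235e+09 / (4.797e-03 · 11.48) = 84.16 m.

value=84.16 m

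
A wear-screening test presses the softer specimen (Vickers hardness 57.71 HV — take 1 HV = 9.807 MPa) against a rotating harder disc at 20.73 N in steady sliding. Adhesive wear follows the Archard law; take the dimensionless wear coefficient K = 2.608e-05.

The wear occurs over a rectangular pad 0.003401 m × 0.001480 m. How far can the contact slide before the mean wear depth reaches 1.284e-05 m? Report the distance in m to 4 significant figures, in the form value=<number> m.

value=67.66 m

Intermediate values are printed rounded — all working math holds full float precision, and a single final rounding: four significant digits.
Convert: Hardness H = 57.71 HV × 9.807 MPa/HV = 566.0 MPa = 5.660e+08 Pa.
Convert: Contact area A = 0.003401 m × 0.001480 m = 5.033e-06 m².
SI base units throughout: W = 20.73 N, H = 5.660e+08 Pa, K = 2.608e-05.
Permissible volume V_lim = h_lim·A = 1.284e-05 · 5.033e-06 = 6.463e-11 m³.
Life L = V_lim·H/(K·W) = 6.463e-11 · 5.660e+08 / (2.608e-05 · 20.73) = 67.66 m.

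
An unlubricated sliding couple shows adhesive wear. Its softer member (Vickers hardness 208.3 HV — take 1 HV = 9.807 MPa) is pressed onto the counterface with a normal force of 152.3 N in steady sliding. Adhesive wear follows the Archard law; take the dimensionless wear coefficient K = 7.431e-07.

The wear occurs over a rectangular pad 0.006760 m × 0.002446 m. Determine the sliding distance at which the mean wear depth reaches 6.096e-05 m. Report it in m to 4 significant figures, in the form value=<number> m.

value=1.819e+04 m

All arithmetic maintains full float precision — displayed values are rounded — rounded once at the end to 4 significant figures.
Hardness H = 208.3 HV × 9.807 MPa/HV = 2043 MPa = 2.043e+09 Pa.
Contact area A = 0.006760 m × 0.002446 m = 1.653e-05 m².
Collected in SI base units: W = 152.3 N, H = 2.043e+09 Pa, K = 7.431e-07.
Limit volume V_lim = h_lim·A = 6.096e-05 · 1.653e-05 = 1.008e-09 m³.
Thus life L = V_lim·H/(K·W) = 1.008e-09 · 2.043e+09 / (7.431e-07 · 152.3) = 1.819e+04 m.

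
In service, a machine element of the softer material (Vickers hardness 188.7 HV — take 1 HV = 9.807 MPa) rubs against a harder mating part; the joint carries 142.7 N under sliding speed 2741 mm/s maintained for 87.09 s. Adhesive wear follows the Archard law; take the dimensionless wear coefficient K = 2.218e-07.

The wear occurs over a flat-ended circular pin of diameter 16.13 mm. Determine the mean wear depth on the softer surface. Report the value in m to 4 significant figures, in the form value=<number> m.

value=1.998e-08 m

Intermediate values are shown rounded, and all arithmetic runs at exact precision. Rounded once at the end, at 4 significant digits.
Sliding speed v = 2741 mm/s = 2.741 m/s. The distance L = v·t = 2.741 m/s × 87.09 s = 238.7 m.
Hardness H = 188.7 HV × 9.807 MPa/HV = 1851 MPa = 1.851e+09 Pa.
Pin diameter d = 16.13 mm = 0.01613 m. Contact area A = π·d²/4 = π·(0.01613 m)²/4 = 2.043e-04 m².
Restated in SI base units: W = 142.7 N, H = 1.851e+09 Pa, K = 2.218e-07.
Apply Archard: V = K·W·L/H = 2.218e-07 · 142.7 · 238.7 / 1.851e+09 = 4.083e-12 m³.
Wear depth h = V/A = 4.083e-12 / 2.043e-04 = 1.998e-08 m.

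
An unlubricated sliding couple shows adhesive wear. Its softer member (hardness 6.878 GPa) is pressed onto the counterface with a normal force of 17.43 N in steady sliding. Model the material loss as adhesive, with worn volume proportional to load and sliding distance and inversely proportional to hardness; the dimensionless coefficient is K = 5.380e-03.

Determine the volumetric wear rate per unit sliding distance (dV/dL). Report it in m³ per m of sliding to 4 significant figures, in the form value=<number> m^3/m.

value=1.363e-11 m^3/m

Printed values are rounded; all working math runs at exact precision — one final rounding to four significant digits.
Hardness H = 6.878 GPa = 6.878e+09 Pa.
Expressed in SI base units: W = 17.43 N, H = 6.878e+09 Pa, K = 5.380e-03.
Sliding wear rate dV/dL = K·W/H: 5.380e-03 · 17.43 / 6.878e+09 = 1.363e-11 m³/m.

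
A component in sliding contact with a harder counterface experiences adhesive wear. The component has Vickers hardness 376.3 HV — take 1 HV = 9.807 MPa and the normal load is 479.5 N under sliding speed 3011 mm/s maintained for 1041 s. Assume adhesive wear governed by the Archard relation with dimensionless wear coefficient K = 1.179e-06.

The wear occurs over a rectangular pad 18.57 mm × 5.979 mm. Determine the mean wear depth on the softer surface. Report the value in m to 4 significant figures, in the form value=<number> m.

value=4.325e-06 m

Intermediates are displayed rounded. The algebra keeps full precision — rounded once at the end: four significant figures.
Convert: Sliding speed v = 3011 mm/s = 3.011 m/s. Distance L = v·t = 3.011 m/s × 1041 s = 3134 m.
Convert: Hardness H = 376.3 HV × 9.807 MPa/HV = 3690 MPa = 3.690e+09 Pa.
Convert: Pad sides 18.57 mm × 5.979 mm = 0.01857 m × 0.005979 m. Contact area A = 0.01857 m × 0.005979 m = 1.110e-04 m².
In SI base units: W = 479.5 N, H = 3.690e+09 Pa, K = 1.179e-06.
By Archard's law, V = K·W·L/H = 1.179e-06 · 479.5 · 3134 / 3.690e+09 = 4.802e-10 m³.
Mean depth h = V/A = 4.802e-10 / 1.110e-04 = 4.325e-06 m.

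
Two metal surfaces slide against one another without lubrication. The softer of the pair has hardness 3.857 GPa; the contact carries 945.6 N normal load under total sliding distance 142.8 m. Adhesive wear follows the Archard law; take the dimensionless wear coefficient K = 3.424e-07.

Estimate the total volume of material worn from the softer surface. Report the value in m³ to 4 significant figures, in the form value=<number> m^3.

Every step holds full precision, and intermediate values are printed rounded; one final rounding, at four significant figures.
Hardness H = 3.857 GPa = 3.857e+09 Pa.
As SI base values: W = 945.6 N, H = 3.857e+09 Pa, K = 3.424e-07.
Archard volume V = K·W·L/H = 3.424e-07 · 945.6 · 142.8 / 3.857e+09 = 1.199e-11 m³.

value=1.199e-11 m^3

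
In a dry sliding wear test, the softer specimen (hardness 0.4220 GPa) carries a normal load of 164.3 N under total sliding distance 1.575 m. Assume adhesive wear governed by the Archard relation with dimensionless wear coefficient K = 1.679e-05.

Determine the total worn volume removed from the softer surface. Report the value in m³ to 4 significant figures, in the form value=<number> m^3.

value=1.030e-11 m^3

Intermediates are printed rounded — the computation keeps full precision; a single final rounding to four significant figures.
Hardness H = 0.4220 GPa = 4.220e+08 Pa.
Expressed in SI base units: W = 164.3 N, H = 4.220e+08 Pa, K = 1.679e-05.
Wear volume V = K·W·L/H = 1.679e-05 · 164.3 · 1.575 / 4.220e+08 = 1.030e-11 m³.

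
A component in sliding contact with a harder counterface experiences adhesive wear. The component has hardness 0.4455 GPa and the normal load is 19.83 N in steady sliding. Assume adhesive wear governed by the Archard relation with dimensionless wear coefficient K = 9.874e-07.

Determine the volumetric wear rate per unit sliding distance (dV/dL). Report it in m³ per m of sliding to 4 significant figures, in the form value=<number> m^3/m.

value=4.395e-14 m^3/m

Every step keeps full precision; the intermediates are printed rounded, and a single final rounding: four significant figures.
Convert: Hardness H = 0.4455 GPa = 4.455e+08 Pa.
Expressed in SI base units: W = 19.83 N, H = 4.455e+08 Pa, K = 9.874e-07.
Sliding wear rate dV/dL = K·W/H (no L dependence): 9.874e-07 · 19.83 / 4.455e+08 = 4.395e-14 m³/m.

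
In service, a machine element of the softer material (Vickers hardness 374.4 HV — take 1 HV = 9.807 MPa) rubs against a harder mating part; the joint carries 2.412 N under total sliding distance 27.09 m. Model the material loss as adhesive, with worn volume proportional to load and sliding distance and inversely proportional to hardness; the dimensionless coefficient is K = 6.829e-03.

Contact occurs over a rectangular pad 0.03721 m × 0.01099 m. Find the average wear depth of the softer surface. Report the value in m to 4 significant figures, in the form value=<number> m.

value=2.972e-07 m

Every step runs at full precision; intermediate values are displayed rounded; a lone final rounding to 4 significant figures.
Convert: Hardness H = 374.4 HV × 9.807 MPa/HV = 3672 MPa = 3.672e+09 Pa.
Convert: Contact area A = 0.03721 m × 0.01099 m = 4.089e-04 m².
In SI base units: W = 2.412 N, H = 3.672e+09 Pa, K = 6.829e-03.
Volume removed: V = K·W·L/H = 6.829e-03 · 2.412 · 27.09 / 3.672e+09 = 1.215e-10 m³.
Average depth h = V/A = 1.215e-10 / 4.089e-04 = 2.972e-07 m.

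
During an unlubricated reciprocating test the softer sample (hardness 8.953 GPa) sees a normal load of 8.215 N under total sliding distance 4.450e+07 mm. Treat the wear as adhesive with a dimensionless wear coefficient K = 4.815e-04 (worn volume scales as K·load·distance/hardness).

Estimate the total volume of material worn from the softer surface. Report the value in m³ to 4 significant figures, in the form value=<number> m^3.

Each operation keeps full float precision, and printed values are rounded, and a lone final rounding to four significant figures.
Total distance L = 4.450e+07 mm = 4.450e+04 m.
Hardness H = 8.953 GPa = 8.953e+09 Pa.
Collected in SI base units: W = 8.215 N, H = 8.953e+09 Pa, K = 4.815e-04.
Worn volume V = K·W·L/H = 4.815e-04 · 8.215 · 4.450e+04 / 8.953e+09 = 1.966e-08 m³.

value=1.966e-08 m^3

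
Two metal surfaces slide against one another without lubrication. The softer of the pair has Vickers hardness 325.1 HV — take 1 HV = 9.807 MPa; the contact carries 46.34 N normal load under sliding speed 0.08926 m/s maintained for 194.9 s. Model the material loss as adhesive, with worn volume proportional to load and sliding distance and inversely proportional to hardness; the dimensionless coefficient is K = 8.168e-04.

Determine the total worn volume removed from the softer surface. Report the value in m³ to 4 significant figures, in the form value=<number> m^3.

value=2.065e-10 m^3

The computation carries full float precision, and intermediate values are shown rounded. Rounded once at the end: four significant figures.
Convert: The distance L = v·t = 0.08926 m/s × 194.9 s = 17.40 m.
Convert: Hardness H = 325.1 HV × 9.807 MPa/HV = 3188 MPa = 3.188e+09 Pa.
As SI base values: W = 46.34 N, H = 3.188e+09 Pa, K = 8.168e-04.
Apply Archard: V = K·W·L/H = 8.168e-04 · 46.34 · 17.40 / 3.188e+09 = 2.065e-10 m³.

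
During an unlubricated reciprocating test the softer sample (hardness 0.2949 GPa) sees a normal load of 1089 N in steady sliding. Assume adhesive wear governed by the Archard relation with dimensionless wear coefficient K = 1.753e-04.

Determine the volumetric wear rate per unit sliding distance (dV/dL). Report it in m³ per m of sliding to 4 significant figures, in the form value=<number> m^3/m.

value=6.473e-10 m^3/m

The computation holds exact precision. Quoted intermediates are rounded. Rounded just once to four significant digits.
Hardness H = 0.2949 GPa = 2.949e+08 Pa.
Working in SI base units: W = 1089 N, H = 2.949e+08 Pa, K = 1.753e-04.
Sliding wear rate dV/dL = K·W/H, per unit distance: 1.753e-04 · 1089 / 2.949e+08 = 6.473e-10 m³/m.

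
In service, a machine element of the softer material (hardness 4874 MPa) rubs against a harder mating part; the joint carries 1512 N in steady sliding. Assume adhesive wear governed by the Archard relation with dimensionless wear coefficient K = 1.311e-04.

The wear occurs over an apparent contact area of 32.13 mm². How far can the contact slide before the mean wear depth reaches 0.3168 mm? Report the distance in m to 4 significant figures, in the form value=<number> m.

value=250.3 m

All working math runs at full float precision, and intermediates are printed rounded. Rounded once at the end, at four significant digits.
Convert: Hardness H = 4874 MPa = 4.874e+09 Pa.
Convert: Contact area A = 32.13 mm² = 3.213e-05 m².
Convert: Depth limit h_lim = 0.3168 mm = 3.168e-04 m.
SI base units throughout: W = 1512 N, H = 4.874e+09 Pa, K = 1.311e-04.
Volume at the limit: V_lim = h_lim·A = 3.168e-04 · 3.213e-05 = 1.018e-08 m³.
Life L = V_lim·H/(K·W) = 1.018e-08 · 4.874e+09 / (1.311e-04 · 1512) = 250.3 m.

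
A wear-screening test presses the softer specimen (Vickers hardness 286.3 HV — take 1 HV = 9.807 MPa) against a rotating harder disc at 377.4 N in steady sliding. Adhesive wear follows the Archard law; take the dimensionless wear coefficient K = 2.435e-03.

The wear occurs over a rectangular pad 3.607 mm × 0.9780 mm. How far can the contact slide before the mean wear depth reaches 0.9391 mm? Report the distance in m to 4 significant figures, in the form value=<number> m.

All working math carries full precision — the intermediates are displayed rounded — rounded just once to four significant figures.
Hardness H = 286.3 HV × 9.807 MPa/HV = 2808 MPa = 2.808e+09 Pa.
Pad sides 3.607 mm × 0.9780 mm = 3.607e-03 m × 9.780e-04 m. Contact area A = 3.607e-03 m × 9.780e-04 m = 3.528e-06 m².
Depth limit h_lim = 0.9391 mm = 9.391e-04 m.
Restated in SI base units: W = 377.4 N, H = 2.808e+09 Pa, K = 2.435e-03.
Limit volume V_lim = h_lim·A = 9.391e-04 · 3.528e-06 = 3.313e-09 m³.
Sliding life L = V_lim·H/(K·W) = 3.313e-09 · 2.808e+09 / (2.435e-03 · 377.4) = 10.12 m.

value=10.12 m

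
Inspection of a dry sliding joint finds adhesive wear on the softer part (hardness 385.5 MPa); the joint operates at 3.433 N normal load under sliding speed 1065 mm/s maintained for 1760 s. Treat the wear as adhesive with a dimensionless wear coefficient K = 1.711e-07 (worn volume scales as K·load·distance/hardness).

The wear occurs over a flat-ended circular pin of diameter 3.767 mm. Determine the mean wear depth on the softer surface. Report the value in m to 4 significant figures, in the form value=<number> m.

Quoted intermediates are rounded, and the computation holds full float precision — one last rounding: four significant figures.
Convert: Sliding speed v = 1065 mm/s = 1.065 m/s. The distance L = v·t = 1.065 m/s × 1760 s = 1874 m.
Convert: Hardness H = 385.5 MPa = 3.855e+08 Pa.
Convert: Pin diameter d = 3.767 mm = 0.003767 m. Contact area A = π·d²/4 = π·(0.003767 m)²/4 = 1.115e-05 m².
Collected in SI base units: W = 3.433 N, H = 3.855e+08 Pa, K = 1.711e-07.
Archard relation: V = K·W·L/H = 1.711e-07 · 3.433 · 1874 / 3.855e+08 = 2.856e-12 m³.
Depth h = V/A = 2.856e-12 / 1.115e-05 = 2.563e-07 m.

value=2.563e-07 m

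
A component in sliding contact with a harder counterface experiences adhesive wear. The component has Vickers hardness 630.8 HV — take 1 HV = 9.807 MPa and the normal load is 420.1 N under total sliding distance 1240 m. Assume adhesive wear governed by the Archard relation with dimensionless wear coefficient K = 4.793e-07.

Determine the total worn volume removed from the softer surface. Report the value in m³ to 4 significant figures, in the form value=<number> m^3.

Printed values are rounded, and the algebra keeps exact precision. Rounded once at the end to four significant digits.
Convert: Hardness H = 630.8 HV × 9.807 MPa/HV = 6186 MPa = 6.186e+09 Pa.
Collected in SI base units: W = 420.1 N, H = 6.186e+09 Pa, K = 4.793e-07.
Worn volume V = K·W·L/H = 4.793e-07 · 420.1 · 1240 / 6.186e+09 = 4.036e-11 m³.

value=4.036e-11 m^3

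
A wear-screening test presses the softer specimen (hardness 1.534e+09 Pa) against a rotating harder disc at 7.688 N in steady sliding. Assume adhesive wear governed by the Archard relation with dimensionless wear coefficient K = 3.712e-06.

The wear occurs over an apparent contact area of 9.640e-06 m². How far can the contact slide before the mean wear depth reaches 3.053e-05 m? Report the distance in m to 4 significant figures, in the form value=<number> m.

The intermediates are printed rounded, and the algebra carries full float precision. Rounded just once: four significant digits.
Expressed in SI base units: W = 7.688 N, H = 1.534e+09 Pa, K = 3.712e-06.
Allowed volume V_lim = h_lim·A = 3.053e-05 · 9.640e-06 = 2.943e-10 m³.
Inverting, life L = V_lim·H/(K·W) = 2.943e-10 · 1.534e+09 / (3.712e-06 · 7.688) = 1.582e+04 m.

value=1.582e+04 m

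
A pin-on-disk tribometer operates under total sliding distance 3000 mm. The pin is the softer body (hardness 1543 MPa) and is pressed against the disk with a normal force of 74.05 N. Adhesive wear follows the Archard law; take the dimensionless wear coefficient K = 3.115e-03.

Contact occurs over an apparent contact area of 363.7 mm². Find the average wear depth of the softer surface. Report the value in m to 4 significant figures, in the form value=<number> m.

All working math holds exact precision — intermediates are printed rounded — a single final rounding, at 4 significant figures.
Convert: Total distance L = 3000 mm = 3.000 m.
Convert: Hardness H = 1543 MPa = 1.543e+09 Pa.
Convert: Contact area A = 363.7 mm² = 3.637e-04 m².
Expressed in SI base units: W = 74.05 N, H = 1.543e+09 Pa, K = 3.115e-03.
Wear volume V = K·W·L/H = 3.115e-03 · 74.05 · 3.000 / 1.543e+09 = 4.485e-10 m³.
Wear depth h = V/A = 4.485e-10 / 3.637e-04 = 1.233e-06 m.

value=1.233e-06 m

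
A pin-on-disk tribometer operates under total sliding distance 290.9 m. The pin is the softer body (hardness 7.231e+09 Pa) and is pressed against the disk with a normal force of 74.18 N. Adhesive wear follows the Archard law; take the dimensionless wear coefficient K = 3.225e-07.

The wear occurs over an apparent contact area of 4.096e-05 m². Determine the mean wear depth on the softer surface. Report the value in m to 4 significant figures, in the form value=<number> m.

value=2.350e-08 m

The intermediates appear rounded; the algebra runs at exact precision — a lone final rounding: four significant figures.
In SI base units, W = 74.18 N, H = 7.231e+09 Pa, K = 3.225e-07.
The Archard volume V = K·W·L/H = 3.225e-07 · 74.18 · 290.9 / 7.231e+09 = 9.624e-13 m³.
Average depth h = V/A = 9.624e-13 / 4.096e-05 = 2.350e-08 m.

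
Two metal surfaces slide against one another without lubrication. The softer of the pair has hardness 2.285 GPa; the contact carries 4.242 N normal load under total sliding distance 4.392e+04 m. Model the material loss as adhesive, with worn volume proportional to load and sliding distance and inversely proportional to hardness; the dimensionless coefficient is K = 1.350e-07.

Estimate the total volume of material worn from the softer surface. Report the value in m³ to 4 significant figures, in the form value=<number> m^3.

value=1.101e-11 m^3

All arithmetic carries full precision — displayed values are rounded — a single final rounding to 4 significant figures.
Hardness H = 2.285 GPa = 2.285e+09 Pa.
Expressed in SI base units: W = 4.242 N, H = 2.285e+09 Pa, K = 1.350e-07.
Volume removed: V = K·W·L/H = 1.350e-07 · 4.242 · 4.392e+04 / 2.285e+09 = 1.101e-11 m³.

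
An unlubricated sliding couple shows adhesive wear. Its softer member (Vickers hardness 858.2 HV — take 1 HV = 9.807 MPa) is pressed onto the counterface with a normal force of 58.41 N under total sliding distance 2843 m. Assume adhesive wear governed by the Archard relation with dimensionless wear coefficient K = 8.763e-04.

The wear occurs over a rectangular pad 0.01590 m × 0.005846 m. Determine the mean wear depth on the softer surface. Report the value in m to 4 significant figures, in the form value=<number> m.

Each operation maintains exact precision; intermediate values appear rounded; one final rounding, at four significant digits.
Convert: Hardness H = 858.2 HV × 9.807 MPa/HV = 8416 MPa = 8.416e+09 Pa.
Convert: Contact area A = 0.01590 m × 0.005846 m = 9.295e-05 m².
SI base units throughout: W = 58.41 N, H = 8.416e+09 Pa, K = 8.763e-04.
Worn volume V = K·W·L/H = 8.763e-04 · 58.41 · 2843 / 8.416e+09 = 1.729e-08 m³.
Mean depth h = V/A = 1.729e-08 / 9.295e-05 = 1.860e-04 m.

value=1.860e-04 m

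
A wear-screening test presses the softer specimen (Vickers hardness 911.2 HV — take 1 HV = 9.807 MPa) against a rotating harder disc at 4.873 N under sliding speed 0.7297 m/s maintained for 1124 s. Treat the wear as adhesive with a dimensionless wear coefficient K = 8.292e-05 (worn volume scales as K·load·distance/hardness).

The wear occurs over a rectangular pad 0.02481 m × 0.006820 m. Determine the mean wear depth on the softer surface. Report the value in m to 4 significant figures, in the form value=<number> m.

value=2.192e-07 m

All working math runs at full float precision, and printed values are rounded, and rounded once at the end: four significant figures.
Convert: Distance covered L = v·t = 0.7297 m/s × 1124 s = 820.2 m.
Convert: Hardness H = 911.2 HV × 9.807 MPa/HV = 8936 MPa = 8.936e+09 Pa.
Convert: Contact area A = 0.02481 m × 0.006820 m = 1.692e-04 m².
SI base units throughout: W = 4.873 N, H = 8.936e+09 Pa, K = 8.292e-05.
Apply Archard: V = K·W·L/H = 8.292e-05 · 4.873 · 820.2 / 8.936e+09 = 3.709e-11 m³.
Average depth h = V/A = 3.709e-11 / 1.692e-04 = 2.192e-07 m.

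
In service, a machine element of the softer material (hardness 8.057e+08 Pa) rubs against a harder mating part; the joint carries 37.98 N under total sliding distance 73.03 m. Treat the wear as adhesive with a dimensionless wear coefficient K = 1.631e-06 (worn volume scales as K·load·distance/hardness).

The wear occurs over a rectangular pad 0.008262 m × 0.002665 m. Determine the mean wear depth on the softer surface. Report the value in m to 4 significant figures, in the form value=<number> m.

All arithmetic keeps full float precision, and intermediates appear rounded. Rounded just once to four significant digits.
Convert: Contact area A = 0.008262 m × 0.002665 m = 2.202e-05 m².
As SI base values: W = 37.98 N, H = 8.057e+08 Pa, K = 1.631e-06.
Apply Archard: V = K·W·L/H = 1.631e-06 · 37.98 · 73.03 / 8.057e+08 = 5.615e-12 m³.
Depth of wear h = V/A = 5.615e-12 / 2.202e-05 = 2.550e-07 m.

value=2.550e-07 m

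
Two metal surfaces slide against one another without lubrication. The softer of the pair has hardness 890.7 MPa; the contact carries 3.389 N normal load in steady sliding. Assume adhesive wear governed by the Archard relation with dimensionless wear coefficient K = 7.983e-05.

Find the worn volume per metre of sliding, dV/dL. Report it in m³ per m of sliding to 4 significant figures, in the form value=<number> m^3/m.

Intermediates are displayed rounded, and all working math maintains full precision, and rounded once at the end, at four significant figures.
Hardness H = 890.7 MPa = 8.907e+08 Pa.
In SI base units: W = 3.389 N, H = 8.907e+08 Pa, K = 7.983e-05.
Rate of wear dV/dL = K·W/H, so: 7.983e-05 · 3.389 / 8.907e+08 = 3.037e-13 m³/m.

value=3.037e-13 m^3/m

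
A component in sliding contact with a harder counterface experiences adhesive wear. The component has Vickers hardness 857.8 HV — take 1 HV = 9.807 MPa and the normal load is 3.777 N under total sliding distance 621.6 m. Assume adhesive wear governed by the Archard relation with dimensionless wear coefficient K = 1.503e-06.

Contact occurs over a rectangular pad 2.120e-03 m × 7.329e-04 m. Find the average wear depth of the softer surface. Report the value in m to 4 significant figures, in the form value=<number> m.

value=2.700e-07 m

Intermediates are printed rounded, and the computation holds exact precision; one final rounding: 4 significant digits.
Convert: Hardness H = 857.8 HV × 9.807 MPa/HV = 8412 MPa = 8.412e+09 Pa.
Convert: Contact area A = 2.120e-03 m × 7.329e-04 m = 1.554e-06 m².
Restated in SI base units: W = 3.777 N, H = 8.412e+09 Pa, K = 1.503e-06.
Archard volume V = K·W·L/H = 1.503e-06 · 3.777 · 621.6 / 8.412e+09 = 4.195e-13 m³.
Wear depth h = V/A = 4.195e-13 / 1.554e-06 = 2.700e-07 m.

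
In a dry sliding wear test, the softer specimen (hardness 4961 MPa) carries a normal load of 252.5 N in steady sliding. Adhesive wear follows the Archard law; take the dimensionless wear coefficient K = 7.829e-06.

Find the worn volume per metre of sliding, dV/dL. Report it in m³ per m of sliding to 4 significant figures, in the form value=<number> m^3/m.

value=3.985e-13 m^3/m

Intermediates appear rounded; every step carries full float precision, and one last rounding: four significant digits.
Convert: Hardness H = 4961 MPa = 4.961e+09 Pa.
Expressed in SI base units: W = 252.5 N, H = 4.961e+09 Pa, K = 7.829e-06.
Sliding wear rate dV/dL = K·W/H — distance-free: 7.829e-06 · 252.5 / 4.961e+09 = 3.985e-13 m³/m.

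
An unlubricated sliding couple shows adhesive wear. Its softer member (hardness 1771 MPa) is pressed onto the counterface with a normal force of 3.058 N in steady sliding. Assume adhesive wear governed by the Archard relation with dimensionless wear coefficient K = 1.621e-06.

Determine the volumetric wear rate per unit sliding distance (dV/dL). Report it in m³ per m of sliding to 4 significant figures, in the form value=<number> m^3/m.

All working math carries exact precision, and displayed values are rounded — a lone final rounding: 4 significant figures.
Convert: Hardness H = 1771 MPa = 1.771e+09 Pa.
As SI base values: W = 3.058 N, H = 1.771e+09 Pa, K = 1.621e-06.
Rate of wear dV/dL = K·W/H — distance-free: 1.621e-06 · 3.058 / 1.771e+09 = 2.799e-15 m³/m.

value=2.799e-15 m^3/m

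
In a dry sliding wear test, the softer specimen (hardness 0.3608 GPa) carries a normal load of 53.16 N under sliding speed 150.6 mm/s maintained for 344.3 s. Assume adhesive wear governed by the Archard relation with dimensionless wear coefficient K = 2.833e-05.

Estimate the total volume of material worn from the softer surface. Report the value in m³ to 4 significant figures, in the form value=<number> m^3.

Shown intermediates are rounded — every step keeps full float precision; rounded once at the end to 4 significant digits.
Sliding speed v = 150.6 mm/s = 0.1506 m/s. Path length L = v·t = 0.1506 m/s × 344.3 s = 51.85 m.
Hardness H = 0.3608 GPa = 3.608e+08 Pa.
Expressed in SI base units: W = 53.16 N, H = 3.608e+08 Pa, K = 2.833e-05.
Apply Archard: V = K·W·L/H = 2.833e-05 · 53.16 · 51.85 / 3.608e+08 = 2.164e-10 m³.

value=2.164e-10 m^3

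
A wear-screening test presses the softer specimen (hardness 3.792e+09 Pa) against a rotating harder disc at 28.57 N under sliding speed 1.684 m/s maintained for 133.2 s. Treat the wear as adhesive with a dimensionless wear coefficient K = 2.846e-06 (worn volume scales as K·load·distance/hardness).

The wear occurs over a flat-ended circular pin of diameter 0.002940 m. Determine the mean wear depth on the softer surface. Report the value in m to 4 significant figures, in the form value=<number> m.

All working math maintains exact precision; the intermediates appear rounded. Rounded just once: 4 significant digits.
Distance covered L = v·t = 1.684 m/s × 133.2 s = 224.3 m.
Contact area A = π·d²/4 = π·(0.002940 m)²/4 = 6.789e-06 m².
As SI base values: W = 28.57 N, H = 3.792e+09 Pa, K = 2.846e-06.
The Archard volume V = K·W·L/H = 2.846e-06 · 28.57 · 224.3 / 3.792e+09 = 4.810e-12 m³.
Depth of wear h = V/A = 4.810e-12 / 6.789e-06 = 7.085e-07 m.

value=7.085e-07 m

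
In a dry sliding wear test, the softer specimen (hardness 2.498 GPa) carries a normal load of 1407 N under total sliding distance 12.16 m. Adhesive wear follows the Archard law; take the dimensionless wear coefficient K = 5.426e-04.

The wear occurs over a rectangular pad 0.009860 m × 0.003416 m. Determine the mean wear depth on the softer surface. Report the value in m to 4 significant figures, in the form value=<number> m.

All working math runs at full float precision — intermediates appear rounded. Rounded once at the end, at 4 significant digits.
Hardness H = 2.498 GPa = 2.498e+09 Pa.
Contact area A = 0.009860 m × 0.003416 m = 3.368e-05 m².
SI base units throughout: W = 1407 N, H = 2.498e+09 Pa, K = 5.426e-04.
Wear volume V = K·W·L/H = 5.426e-04 · 1407 · 12.16 / 2.498e+09 = 3.716e-09 m³.
Mean wear depth h = V/A = 3.716e-09 / 3.368e-05 = 1.103e-04 m.

value=1.103e-04 m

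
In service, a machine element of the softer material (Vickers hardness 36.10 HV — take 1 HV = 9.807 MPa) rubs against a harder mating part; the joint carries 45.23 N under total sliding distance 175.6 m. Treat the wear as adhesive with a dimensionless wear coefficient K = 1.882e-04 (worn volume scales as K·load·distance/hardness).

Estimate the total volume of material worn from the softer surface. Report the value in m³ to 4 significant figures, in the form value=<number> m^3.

Every step maintains full precision — intermediates are printed rounded, and one last rounding to four significant figures.
Convert: Hardness H = 36.10 HV × 9.807 MPa/HV = 354.0 MPa = 3.540e+08 Pa.
In SI base units: W = 45.23 N, H = 3.540e+08 Pa, K = 1.882e-04.
Wear volume V = K·W·L/H = 1.882e-04 · 45.23 · 175.6 / 3.540e+08 = 4.222e-09 m³.

value=4.222e-09 m^3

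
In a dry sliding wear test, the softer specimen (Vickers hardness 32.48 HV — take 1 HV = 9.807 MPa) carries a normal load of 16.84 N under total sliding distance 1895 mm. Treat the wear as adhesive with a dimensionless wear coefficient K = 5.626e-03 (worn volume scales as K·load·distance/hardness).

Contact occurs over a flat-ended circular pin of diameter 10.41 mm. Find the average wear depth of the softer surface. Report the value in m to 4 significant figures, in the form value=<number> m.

The computation keeps full float precision; displayed values are rounded, and one final rounding, at 4 significant figures.
The distance L = 1895 mm = 1.895 m.
Hardness H = 32.48 HV × 9.807 MPa/HV = 318.5 MPa = 3.185e+08 Pa.
Pin diameter d = 10.41 mm = 0.01041 m. Contact area A = π·d²/4 = π·(0.01041 m)²/4 = 8.511e-05 m².
In SI base units: W = 16.84 N, H = 3.185e+08 Pa, K = 5.626e-03.
Volume removed: V = K·W·L/H = 5.626e-03 · 16.84 · 1.895 / 3.185e+08 = 5.636e-10 m³.
Average depth h = V/A = 5.636e-10 / 8.511e-05 = 6.622e-06 m.

value=6.622e-06 m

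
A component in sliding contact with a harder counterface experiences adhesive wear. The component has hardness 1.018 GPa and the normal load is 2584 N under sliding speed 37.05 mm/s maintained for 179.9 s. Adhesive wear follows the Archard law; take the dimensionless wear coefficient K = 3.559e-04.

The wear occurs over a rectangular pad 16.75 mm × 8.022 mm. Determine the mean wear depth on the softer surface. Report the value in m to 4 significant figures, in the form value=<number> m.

The algebra holds full precision — intermediates appear rounded. Rounded just once to four significant figures.
Sliding speed v = 37.05 mm/s = 0.03705 m/s. Distance L = v·t = 0.03705 m/s × 179.9 s = 6.665 m.
Hardness H = 1.018 GPa = 1.018e+09 Pa.
Pad sides 16.75 mm × 8.022 mm = 0.01675 m × 0.008022 m. Contact area A = 0.01675 m × 0.008022 m = 1.344e-04 m².
Expressed in SI base units: W = 2584 N, H = 1.018e+09 Pa, K = 3.559e-04.
The Archard volume V = K·W·L/H = 3.559e-04 · 2584 · 6.665 / 1.018e+09 = 6.021e-09 m³.
Depth of wear h = V/A = 6.021e-09 / 1.344e-04 = 4.481e-05 m.

value=4.481e-05 m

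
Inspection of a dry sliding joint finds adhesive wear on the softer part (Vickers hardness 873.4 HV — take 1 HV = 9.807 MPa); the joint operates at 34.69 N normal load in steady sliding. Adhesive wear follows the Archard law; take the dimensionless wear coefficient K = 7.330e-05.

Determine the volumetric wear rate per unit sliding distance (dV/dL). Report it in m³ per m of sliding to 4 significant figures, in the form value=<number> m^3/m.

value=2.969e-13 m^3/m

Printed values are rounded — all arithmetic carries full precision, and a single final rounding, at four significant figures.
Convert: Hardness H = 873.4 HV × 9.807 MPa/HV = 8565 MPa = 8.565e+09 Pa.
As SI base values: W = 34.69 N, H = 8.565e+09 Pa, K = 7.330e-05.
Rate of wear dV/dL = K·W/H: 7.330e-05 · 34.69 / 8.565e+09 = 2.969e-13 m³/m.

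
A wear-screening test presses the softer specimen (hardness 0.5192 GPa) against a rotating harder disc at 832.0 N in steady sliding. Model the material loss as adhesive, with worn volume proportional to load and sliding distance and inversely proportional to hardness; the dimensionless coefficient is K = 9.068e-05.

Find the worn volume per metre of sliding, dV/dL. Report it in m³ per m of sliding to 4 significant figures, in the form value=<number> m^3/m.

value=1.453e-10 m^3/m

The intermediates are displayed rounded — all working math runs at full float precision; rounded just once: 4 significant figures.
Convert: Hardness H = 0.5192 GPa = 5.192e+08 Pa.
Restated in SI base units: W = 832.0 N, H = 5.192e+08 Pa, K = 9.068e-05.
Wear rate dV/dL = K·W/H — distance-free: 9.068e-05 · 832.0 / 5.192e+08 = 1.453e-10 m³/m.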